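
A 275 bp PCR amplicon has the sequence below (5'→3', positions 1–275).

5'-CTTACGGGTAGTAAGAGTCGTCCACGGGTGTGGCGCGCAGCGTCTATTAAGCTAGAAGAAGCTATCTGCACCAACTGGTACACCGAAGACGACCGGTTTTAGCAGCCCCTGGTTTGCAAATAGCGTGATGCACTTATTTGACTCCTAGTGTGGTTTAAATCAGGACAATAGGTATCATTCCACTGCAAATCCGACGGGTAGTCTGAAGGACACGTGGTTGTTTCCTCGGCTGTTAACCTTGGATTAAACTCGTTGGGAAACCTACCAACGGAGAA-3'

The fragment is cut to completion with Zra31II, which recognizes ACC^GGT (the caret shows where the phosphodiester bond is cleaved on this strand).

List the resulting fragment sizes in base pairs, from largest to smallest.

The Zra31II site (ACCGGT) starts at position 92.
Zra31II cuts after base 3 of each site, so after position 94.
Linear molecule, 1 cut → 2 fragments:
  1–94 → 94 bp
  95–275 → 181 bp
Sorted largest to smallest: 181, 94 bp.

181, 94 bp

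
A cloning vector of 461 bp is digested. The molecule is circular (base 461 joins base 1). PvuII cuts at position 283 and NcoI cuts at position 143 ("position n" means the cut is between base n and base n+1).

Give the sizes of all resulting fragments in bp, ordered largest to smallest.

321, 140 bp

Combined cut positions (sorted): 143, 283.
Circular molecule, 2 cuts → 2 fragments:
  283 − 143 = 140 bp
  wrap: 461 − 283 + 143 = 321 bp
Sorted largest to smallest: 321, 140 bp.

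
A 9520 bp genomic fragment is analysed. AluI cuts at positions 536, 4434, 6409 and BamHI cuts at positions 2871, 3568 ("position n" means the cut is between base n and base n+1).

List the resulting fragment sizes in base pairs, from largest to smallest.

3111, 2335, 1975, 866, 697, 536 bp

Combined cut positions (sorted): 536, 2871, 3568, 4434, 6409.
Linear molecule, 5 cuts → 6 fragments:
  536 − 0 = 536 bp
  2871 − 536 = 2335 bp
  3568 − 2871 = 697 bp
  4434 − 3568 = 866 bp
  6409 − 4434 = 1975 bp
  9520 − 6409 = 3111 bp
Sorted largest to smallest: 3111, 2335, 1975, 866, 697, 536 bp.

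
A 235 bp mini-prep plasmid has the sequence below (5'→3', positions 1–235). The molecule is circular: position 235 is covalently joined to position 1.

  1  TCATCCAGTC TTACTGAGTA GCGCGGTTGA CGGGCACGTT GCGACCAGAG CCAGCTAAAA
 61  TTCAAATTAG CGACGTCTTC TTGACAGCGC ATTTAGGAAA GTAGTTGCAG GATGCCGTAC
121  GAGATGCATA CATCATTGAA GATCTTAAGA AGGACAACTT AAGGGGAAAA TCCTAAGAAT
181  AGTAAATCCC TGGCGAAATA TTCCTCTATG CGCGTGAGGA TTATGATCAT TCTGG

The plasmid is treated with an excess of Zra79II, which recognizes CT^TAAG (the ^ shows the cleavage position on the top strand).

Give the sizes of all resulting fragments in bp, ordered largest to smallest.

Zra79II sites (CTTAAG) start at positions 144, 158.
Zra79II cuts after base 2 of each site, so after positions 145, 159.
Circular molecule, 2 cuts → 2 fragments:
  146–159 → 14 bp
  160–235 then 1–145 → 76 + 145 = 221 bp
Sorted largest to smallest: 221, 14 bp.

221, 14 bp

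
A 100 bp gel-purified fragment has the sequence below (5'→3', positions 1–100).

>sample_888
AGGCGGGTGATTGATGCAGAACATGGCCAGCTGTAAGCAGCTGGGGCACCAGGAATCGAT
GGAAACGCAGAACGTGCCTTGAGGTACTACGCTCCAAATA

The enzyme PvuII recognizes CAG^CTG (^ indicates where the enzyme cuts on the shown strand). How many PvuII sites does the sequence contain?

2

CAGCTG occurs starting at positions 28, 38.
PvuII cuts at 2 sites.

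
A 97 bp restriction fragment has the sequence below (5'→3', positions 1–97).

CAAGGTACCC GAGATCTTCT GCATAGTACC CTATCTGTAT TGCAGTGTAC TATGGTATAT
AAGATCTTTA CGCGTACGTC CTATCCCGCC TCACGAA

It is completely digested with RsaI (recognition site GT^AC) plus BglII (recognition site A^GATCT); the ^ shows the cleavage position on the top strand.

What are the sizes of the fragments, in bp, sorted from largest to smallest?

RsaI sites (GTAC) start at positions 5, 26, 47, 74.
RsaI cuts after base 2 of each site, so after positions 6, 27, 48, 75.
BglII sites (AGATCT) start at positions 12, 62.
BglII cuts after the first base of each site, so after positions 12, 62.
Combined cut positions: 6, 12, 27, 48, 62, 75.
Linear molecule, 6 cuts → 7 fragments:
  1–6 → 6 bp
  7–12 → 6 bp
  13–27 → 15 bp
  28–48 → 21 bp
  49–62 → 14 bp
  63–75 → 13 bp
  76–97 → 22 bp
Sorted largest to smallest: 22, 21, 15, 14, 13, 6, 6 bp.

22, 21, 15, 14, 13, 6, 6 bp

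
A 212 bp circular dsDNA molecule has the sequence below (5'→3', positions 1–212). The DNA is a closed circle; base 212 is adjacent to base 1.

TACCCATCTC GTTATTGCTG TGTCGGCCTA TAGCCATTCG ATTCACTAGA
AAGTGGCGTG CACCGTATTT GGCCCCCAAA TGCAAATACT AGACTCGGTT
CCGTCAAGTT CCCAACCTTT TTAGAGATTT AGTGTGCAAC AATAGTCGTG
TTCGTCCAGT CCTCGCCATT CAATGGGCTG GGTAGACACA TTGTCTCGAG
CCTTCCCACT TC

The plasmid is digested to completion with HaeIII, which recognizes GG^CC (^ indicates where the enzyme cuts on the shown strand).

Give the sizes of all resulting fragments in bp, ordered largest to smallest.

166, 46 bp

HaeIII sites (GGCC) start at positions 25, 71.
HaeIII cuts after base 2 of each site, so after positions 26, 72.
Circular molecule, 2 cuts → 2 fragments:
  27–72 → 46 bp
  73–212 then 1–26 → 140 + 26 = 166 bp
Sorted largest to smallest: 166, 46 bp.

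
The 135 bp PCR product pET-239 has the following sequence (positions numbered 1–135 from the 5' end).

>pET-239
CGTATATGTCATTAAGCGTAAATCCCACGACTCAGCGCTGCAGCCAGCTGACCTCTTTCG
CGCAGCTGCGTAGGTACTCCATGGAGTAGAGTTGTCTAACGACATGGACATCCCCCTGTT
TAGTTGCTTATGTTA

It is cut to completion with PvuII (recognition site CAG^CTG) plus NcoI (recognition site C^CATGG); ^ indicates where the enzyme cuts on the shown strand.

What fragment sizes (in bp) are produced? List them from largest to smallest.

PvuII sites (CAGCTG) start at positions 45, 63.
PvuII cuts after base 3 of each site, so after positions 47, 65.
The NcoI site (CCATGG) starts at position 79.
NcoI cuts after the first base of each site, so after position 79.
Combined cut positions: 47, 65, 79.
Linear molecule, 3 cuts → 4 fragments:
  1–47 → 47 bp
  48–65 → 18 bp
  66–79 → 14 bp
  80–135 → 56 bp
Sorted largest to smallest: 56, 47, 18, 14 bp.

56, 47, 18, 14 bp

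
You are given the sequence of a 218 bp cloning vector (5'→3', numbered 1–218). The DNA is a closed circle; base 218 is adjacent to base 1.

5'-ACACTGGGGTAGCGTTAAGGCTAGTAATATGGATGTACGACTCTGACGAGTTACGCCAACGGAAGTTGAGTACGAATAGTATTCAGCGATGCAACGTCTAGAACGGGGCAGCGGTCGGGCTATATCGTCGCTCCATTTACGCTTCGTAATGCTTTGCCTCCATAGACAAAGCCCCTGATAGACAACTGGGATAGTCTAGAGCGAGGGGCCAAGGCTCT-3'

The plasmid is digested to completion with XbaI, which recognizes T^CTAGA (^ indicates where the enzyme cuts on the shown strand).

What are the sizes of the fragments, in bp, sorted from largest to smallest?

120, 98 bp

XbaI sites (TCTAGA) start at positions 97, 195.
XbaI cuts after the first base of each site, so after positions 97, 195.
Circular molecule, 2 cuts → 2 fragments:
  98–195 → 98 bp
  196–218 then 1–97 → 23 + 97 = 120 bp
Sorted largest to smallest: 120, 98 bp.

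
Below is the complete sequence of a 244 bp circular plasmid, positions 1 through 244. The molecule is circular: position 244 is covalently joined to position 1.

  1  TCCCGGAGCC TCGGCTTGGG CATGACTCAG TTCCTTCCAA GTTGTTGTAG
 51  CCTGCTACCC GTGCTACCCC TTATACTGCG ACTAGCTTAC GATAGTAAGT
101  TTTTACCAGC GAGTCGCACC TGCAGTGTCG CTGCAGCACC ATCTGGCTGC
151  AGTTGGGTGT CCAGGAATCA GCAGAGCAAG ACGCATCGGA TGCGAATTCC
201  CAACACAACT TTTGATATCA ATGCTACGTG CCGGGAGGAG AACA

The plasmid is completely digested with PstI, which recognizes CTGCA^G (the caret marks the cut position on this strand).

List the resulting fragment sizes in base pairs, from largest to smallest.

217, 16, 11 bp

PstI sites (CTGCAG) start at positions 120, 131, 147.
PstI cuts after base 5 of each site (before the last base), so after positions 124, 135, 151.
Circular molecule, 3 cuts → 3 fragments:
  125–135 → 11 bp
  136–151 → 16 bp
  152–244 then 1–124 → 93 + 124 = 217 bp
Sorted largest to smallest: 217, 16, 11 bp.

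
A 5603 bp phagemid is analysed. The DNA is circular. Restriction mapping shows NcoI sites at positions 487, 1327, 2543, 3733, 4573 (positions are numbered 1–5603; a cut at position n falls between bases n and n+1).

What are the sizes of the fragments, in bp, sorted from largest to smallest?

1517, 1216, 1190, 840, 840 bp

Circular molecule, 5 cuts → 5 fragments:
  1327 − 487 = 840 bp
  2543 − 1327 = 1216 bp
  3733 − 2543 = 1190 bp
  4573 − 3733 = 840 bp
  wrap: 5603 − 4573 + 487 = 1517 bp
Sorted largest to smallest: 1517, 1216, 1190, 840, 840 bp.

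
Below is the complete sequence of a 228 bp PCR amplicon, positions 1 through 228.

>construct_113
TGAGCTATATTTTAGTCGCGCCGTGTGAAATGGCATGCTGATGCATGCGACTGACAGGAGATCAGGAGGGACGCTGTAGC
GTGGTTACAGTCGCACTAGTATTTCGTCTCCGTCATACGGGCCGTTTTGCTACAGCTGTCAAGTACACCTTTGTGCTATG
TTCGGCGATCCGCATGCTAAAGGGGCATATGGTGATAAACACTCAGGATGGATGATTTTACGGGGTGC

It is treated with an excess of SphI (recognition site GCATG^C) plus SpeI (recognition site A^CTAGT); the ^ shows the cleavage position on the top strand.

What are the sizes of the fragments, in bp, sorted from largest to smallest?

SphI sites (GCATGC) start at positions 33, 43, 172.
SphI cuts after base 5 of each site (before the last base), so after positions 37, 47, 176.
The SpeI site (ACTAGT) starts at position 95.
SpeI cuts after the first base of each site, so after position 95.
Combined cut positions: 37, 47, 95, 176.
Linear molecule, 4 cuts → 5 fragments:
  1–37 → 37 bp
  38–47 → 10 bp
  48–95 → 48 bp
  96–176 → 81 bp
  177–228 → 52 bp
Sorted largest to smallest: 81, 52, 48, 37, 10 bp.

81, 52, 48, 37, 10 bp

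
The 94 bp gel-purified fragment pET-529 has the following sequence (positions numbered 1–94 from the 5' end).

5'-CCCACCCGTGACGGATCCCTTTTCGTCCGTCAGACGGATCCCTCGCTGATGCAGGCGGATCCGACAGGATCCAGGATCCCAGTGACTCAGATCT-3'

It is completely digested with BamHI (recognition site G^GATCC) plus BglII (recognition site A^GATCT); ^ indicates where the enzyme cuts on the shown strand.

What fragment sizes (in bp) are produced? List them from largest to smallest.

23, 21, 15, 13, 10, 7, 5 bp

BamHI sites (GGATCC) start at positions 13, 36, 57, 67, 74.
BamHI cuts after the first base of each site, so after positions 13, 36, 57, 67, 74.
The BglII site (AGATCT) starts at position 89.
BglII cuts after the first base of each site, so after position 89.
Combined cut positions: 13, 36, 57, 67, 74, 89.
Linear molecule, 6 cuts → 7 fragments:
  1–13 → 13 bp
  14–36 → 23 bp
  37–57 → 21 bp
  58–67 → 10 bp
  68–74 → 7 bp
  75–89 → 15 bp
  90–94 → 5 bp
Sorted largest to smallest: 23, 21, 15, 13, 10, 7, 5 bp.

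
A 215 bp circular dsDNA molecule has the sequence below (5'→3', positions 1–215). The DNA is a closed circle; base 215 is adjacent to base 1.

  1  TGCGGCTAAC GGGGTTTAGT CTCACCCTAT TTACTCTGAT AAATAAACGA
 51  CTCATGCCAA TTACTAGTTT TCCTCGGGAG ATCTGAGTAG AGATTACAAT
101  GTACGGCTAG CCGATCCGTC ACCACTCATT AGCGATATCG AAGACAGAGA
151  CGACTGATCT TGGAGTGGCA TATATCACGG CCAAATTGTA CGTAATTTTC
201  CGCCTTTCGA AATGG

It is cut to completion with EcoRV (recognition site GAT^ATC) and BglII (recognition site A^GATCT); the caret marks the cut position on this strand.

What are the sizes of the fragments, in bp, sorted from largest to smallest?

158, 57 bp

The EcoRV site (GATATC) starts at position 134.
EcoRV cuts after base 3 of each site, so after position 136.
The BglII site (AGATCT) starts at position 79.
BglII cuts after the first base of each site, so after position 79.
Combined cut positions: 79, 136.
Circular molecule, 2 cuts → 2 fragments:
  80–136 → 57 bp
  137–215 then 1–79 → 79 + 79 = 158 bp
Sorted largest to smallest: 158, 57 bp.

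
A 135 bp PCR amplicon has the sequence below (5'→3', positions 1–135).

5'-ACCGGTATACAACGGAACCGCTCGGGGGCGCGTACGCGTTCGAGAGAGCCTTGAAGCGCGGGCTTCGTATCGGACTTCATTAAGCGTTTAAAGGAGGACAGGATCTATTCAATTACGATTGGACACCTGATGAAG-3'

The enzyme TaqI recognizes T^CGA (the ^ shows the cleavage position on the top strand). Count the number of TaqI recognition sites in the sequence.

1

TCGA occurs starting at position 40.
TaqI cuts at 1 site.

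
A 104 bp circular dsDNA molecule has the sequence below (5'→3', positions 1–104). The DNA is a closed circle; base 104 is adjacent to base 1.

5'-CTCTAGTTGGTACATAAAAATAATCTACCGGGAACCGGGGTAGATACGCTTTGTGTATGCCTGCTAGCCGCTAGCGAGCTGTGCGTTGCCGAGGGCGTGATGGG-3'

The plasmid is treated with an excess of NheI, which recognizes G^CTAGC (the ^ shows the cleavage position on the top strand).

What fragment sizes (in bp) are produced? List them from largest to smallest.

97, 7 bp

NheI sites (GCTAGC) start at positions 63, 70.
NheI cuts after the first base of each site, so after positions 63, 70.
Circular molecule, 2 cuts → 2 fragments:
  64–70 → 7 bp
  71–104 then 1–63 → 34 + 63 = 97 bp
Sorted largest to smallest: 97, 7 bp.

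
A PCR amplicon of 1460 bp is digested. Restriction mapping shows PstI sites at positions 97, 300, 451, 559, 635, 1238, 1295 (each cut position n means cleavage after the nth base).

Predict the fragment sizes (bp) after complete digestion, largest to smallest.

603, 203, 165, 151, 108, 97, 76, 57 bp

Linear molecule, 7 cuts → 8 fragments:
  97 − 0 = 97 bp
  300 − 97 = 203 bp
  451 − 300 = 151 bp
  559 − 451 = 108 bp
  635 − 559 = 76 bp
  1238 − 635 = 603 bp
  1295 − 1238 = 57 bp
  1460 − 1295 = 165 bp
Sorted largest to smallest: 603, 203, 165, 151, 108, 97, 76, 57 bp.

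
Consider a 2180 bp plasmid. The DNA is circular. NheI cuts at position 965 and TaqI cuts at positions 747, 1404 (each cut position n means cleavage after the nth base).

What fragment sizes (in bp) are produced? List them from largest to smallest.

1523, 439, 218 bp

Combined cut positions (sorted): 747, 965, 1404.
Circular molecule, 3 cuts → 3 fragments:
  965 − 747 = 218 bp
  1404 − 965 = 439 bp
  wrap: 2180 − 1404 + 747 = 1523 bp
Sorted largest to smallest: 1523, 439, 218 bp.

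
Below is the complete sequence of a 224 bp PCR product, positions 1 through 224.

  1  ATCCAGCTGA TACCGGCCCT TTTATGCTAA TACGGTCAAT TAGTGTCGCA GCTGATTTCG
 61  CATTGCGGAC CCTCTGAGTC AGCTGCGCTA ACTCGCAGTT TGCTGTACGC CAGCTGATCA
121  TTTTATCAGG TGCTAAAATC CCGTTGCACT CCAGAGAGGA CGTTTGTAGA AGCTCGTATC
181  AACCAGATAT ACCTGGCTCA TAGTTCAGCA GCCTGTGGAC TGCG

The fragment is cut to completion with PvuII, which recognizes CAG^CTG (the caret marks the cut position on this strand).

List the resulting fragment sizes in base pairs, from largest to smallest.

111, 45, 31, 31, 6 bp

PvuII sites (CAGCTG) start at positions 4, 49, 80, 111.
PvuII cuts after base 3 of each site, so after positions 6, 51, 82, 113.
Linear molecule, 4 cuts → 5 fragments:
  1–6 → 6 bp
  7–51 → 45 bp
  52–82 → 31 bp
  83–113 → 31 bp
  114–224 → 111 bp
Sorted largest to smallest: 111, 45, 31, 31, 6 bp.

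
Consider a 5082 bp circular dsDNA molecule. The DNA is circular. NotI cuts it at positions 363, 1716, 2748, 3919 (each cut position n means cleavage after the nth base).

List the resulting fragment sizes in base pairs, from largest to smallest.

1526, 1353, 1171, 1032 bp

Circular molecule, 4 cuts → 4 fragments:
  1716 − 363 = 1353 bp
  2748 − 1716 = 1032 bp
  3919 − 2748 = 1171 bp
  wrap: 5082 − 3919 + 363 = 1526 bp
Sorted largest to smallest: 1526, 1353, 1171, 1032 bp.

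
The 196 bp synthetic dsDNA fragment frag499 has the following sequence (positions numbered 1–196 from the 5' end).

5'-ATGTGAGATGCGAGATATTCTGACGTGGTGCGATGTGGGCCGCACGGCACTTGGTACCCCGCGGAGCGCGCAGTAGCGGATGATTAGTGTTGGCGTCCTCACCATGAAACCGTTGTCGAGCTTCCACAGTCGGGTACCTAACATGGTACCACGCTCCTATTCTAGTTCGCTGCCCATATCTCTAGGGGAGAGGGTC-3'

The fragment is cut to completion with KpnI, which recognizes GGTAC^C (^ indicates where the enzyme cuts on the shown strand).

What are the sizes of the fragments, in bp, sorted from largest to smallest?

80, 57, 47, 12 bp

KpnI sites (GGTACC) start at positions 53, 133, 145.
KpnI cuts after base 5 of each site (before the last base), so after positions 57, 137, 149.
Linear molecule, 3 cuts → 4 fragments:
  1–57 → 57 bp
  58–137 → 80 bp
  138–149 → 12 bp
  150–196 → 47 bp
Sorted largest to smallest: 80, 57, 47, 12 bp.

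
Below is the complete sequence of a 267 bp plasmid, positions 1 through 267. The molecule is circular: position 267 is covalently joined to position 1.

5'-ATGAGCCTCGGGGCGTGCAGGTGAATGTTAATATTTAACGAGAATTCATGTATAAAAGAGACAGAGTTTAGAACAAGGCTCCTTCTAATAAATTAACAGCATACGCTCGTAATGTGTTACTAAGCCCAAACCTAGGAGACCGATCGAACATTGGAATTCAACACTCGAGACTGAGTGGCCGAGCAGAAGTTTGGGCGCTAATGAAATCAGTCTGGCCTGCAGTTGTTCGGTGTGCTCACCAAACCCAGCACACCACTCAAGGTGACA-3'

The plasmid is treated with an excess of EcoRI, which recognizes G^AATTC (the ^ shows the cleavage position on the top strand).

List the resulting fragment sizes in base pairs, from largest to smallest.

155, 112 bp

EcoRI sites (GAATTC) start at positions 42, 154.
EcoRI cuts after the first base of each site, so after positions 42, 154.
Circular molecule, 2 cuts → 2 fragments:
  43–154 → 112 bp
  155–267 then 1–42 → 113 + 42 = 155 bp
Sorted largest to smallest: 155, 112 bp.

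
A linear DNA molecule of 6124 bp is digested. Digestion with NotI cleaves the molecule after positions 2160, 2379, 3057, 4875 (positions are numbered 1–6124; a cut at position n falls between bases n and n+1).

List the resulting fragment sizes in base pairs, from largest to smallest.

2160, 1818, 1249, 678, 219 bp

Linear molecule, 4 cuts → 5 fragments:
  2160 − 0 = 2160 bp
  2379 − 2160 = 219 bp
  3057 − 2379 = 678 bp
  4875 − 3057 = 1818 bp
  6124 − 4875 = 1249 bp
Sorted largest to smallest: 2160, 1818, 1249, 678, 219 bp.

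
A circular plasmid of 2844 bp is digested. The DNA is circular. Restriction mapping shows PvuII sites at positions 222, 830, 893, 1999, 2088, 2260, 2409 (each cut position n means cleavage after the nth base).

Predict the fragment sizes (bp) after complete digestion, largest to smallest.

1106, 657, 608, 172, 149, 89, 63 bp

Circular molecule, 7 cuts → 7 fragments:
  830 − 222 = 608 bp
  893 − 830 = 63 bp
  1999 − 893 = 1106 bp
  2088 − 1999 = 89 bp
  2260 − 2088 = 172 bp
  2409 − 2260 = 149 bp
  wrap: 2844 − 2409 + 222 = 657 bp
Sorted largest to smallest: 1106, 657, 608, 172, 149, 89, 63 bp.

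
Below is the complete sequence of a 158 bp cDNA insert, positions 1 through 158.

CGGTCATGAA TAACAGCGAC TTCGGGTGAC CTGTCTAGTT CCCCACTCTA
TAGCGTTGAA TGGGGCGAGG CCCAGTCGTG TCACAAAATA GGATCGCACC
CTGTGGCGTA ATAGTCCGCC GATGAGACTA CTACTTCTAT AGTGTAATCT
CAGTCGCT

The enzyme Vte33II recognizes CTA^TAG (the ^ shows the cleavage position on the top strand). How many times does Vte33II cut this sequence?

2

CTATAG occurs starting at positions 48, 137.
Vte33II cuts at 2 sites.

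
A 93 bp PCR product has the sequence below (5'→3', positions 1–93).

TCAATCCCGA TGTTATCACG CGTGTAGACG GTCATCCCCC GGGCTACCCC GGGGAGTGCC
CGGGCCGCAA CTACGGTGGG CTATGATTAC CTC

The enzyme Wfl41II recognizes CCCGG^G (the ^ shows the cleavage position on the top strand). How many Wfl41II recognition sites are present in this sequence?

CCCGGG occurs starting at positions 38, 48, 59.
Wfl41II cuts at 3 sites.

3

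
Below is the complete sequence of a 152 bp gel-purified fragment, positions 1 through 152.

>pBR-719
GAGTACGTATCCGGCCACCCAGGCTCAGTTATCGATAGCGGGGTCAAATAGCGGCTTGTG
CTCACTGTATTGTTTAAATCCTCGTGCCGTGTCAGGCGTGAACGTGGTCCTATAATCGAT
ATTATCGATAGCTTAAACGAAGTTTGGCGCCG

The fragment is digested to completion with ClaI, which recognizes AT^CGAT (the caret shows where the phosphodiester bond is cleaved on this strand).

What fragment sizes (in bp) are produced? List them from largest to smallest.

ClaI sites (ATCGAT) start at positions 31, 115, 124.
ClaI cuts after base 2 of each site, so after positions 32, 116, 125.
Linear molecule, 3 cuts → 4 fragments:
  1–32 → 32 bp
  33–116 → 84 bp
  117–125 → 9 bp
  126–152 → 27 bp
Sorted largest to smallest: 84, 32, 27, 9 bp.

84, 32, 27, 9 bp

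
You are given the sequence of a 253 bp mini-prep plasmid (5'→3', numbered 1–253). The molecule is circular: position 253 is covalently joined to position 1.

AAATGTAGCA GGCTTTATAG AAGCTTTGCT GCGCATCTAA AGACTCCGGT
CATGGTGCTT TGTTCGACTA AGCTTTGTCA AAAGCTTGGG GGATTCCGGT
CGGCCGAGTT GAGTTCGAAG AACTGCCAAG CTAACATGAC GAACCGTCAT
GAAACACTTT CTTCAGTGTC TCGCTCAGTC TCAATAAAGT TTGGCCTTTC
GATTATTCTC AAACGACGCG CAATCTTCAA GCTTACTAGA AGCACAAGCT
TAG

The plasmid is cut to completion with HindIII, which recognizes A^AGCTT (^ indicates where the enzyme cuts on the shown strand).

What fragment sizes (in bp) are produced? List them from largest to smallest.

HindIII sites (AAGCTT) start at positions 21, 70, 82, 229, 246.
HindIII cuts after the first base of each site, so after positions 21, 70, 82, 229, 246.
Circular molecule, 5 cuts → 5 fragments:
  22–70 → 49 bp
  71–82 → 12 bp
  83–229 → 147 bp
  230–246 → 17 bp
  247–253 then 1–21 → 7 + 21 = 28 bp
Sorted largest to smallest: 147, 49, 28, 17, 12 bp.

147, 49, 28, 17, 12 bp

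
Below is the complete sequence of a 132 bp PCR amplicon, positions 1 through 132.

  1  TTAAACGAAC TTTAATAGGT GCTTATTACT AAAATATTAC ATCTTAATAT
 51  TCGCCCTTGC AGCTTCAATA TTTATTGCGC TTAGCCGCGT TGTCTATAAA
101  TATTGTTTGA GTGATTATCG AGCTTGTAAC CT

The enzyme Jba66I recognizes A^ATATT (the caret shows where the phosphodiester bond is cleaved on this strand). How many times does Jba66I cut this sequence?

4

AATATT occurs starting at positions 33, 46, 67, 99.
Jba66I cuts at 4 sites.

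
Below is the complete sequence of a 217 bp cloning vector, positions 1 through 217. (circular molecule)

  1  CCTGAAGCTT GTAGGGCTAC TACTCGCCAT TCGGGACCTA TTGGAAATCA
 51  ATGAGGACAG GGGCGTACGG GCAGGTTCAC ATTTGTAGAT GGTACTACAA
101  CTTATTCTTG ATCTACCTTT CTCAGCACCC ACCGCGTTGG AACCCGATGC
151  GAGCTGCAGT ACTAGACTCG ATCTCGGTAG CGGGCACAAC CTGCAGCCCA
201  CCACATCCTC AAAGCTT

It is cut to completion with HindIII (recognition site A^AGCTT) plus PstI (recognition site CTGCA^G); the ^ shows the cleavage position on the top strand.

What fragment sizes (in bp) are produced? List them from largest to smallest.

153, 37, 17, 10 bp

HindIII sites (AAGCTT) start at positions 5, 212.
HindIII cuts after the first base of each site, so after positions 5, 212.
PstI sites (CTGCAG) start at positions 154, 191.
PstI cuts after base 5 of each site (before the last base), so after positions 158, 195.
Combined cut positions: 5, 158, 195, 212.
Circular molecule, 4 cuts → 4 fragments:
  6–158 → 153 bp
  159–195 → 37 bp
  196–212 → 17 bp
  213–217 then 1–5 → 5 + 5 = 10 bp
Sorted largest to smallest: 153, 37, 17, 10 bp.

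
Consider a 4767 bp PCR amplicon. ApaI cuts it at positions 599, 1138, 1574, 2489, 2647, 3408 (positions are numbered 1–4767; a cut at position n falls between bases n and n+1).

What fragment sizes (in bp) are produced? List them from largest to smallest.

1359, 915, 761, 599, 539, 436, 158 bp

Linear molecule, 6 cuts → 7 fragments:
  599 − 0 = 599 bp
  1138 − 599 = 539 bp
  1574 − 1138 = 436 bp
  2489 − 1574 = 915 bp
  2647 − 2489 = 158 bp
  3408 − 2647 = 761 bp
  4767 − 3408 = 1359 bp
Sorted largest to smallest: 1359, 915, 761, 599, 539, 436, 158 bp.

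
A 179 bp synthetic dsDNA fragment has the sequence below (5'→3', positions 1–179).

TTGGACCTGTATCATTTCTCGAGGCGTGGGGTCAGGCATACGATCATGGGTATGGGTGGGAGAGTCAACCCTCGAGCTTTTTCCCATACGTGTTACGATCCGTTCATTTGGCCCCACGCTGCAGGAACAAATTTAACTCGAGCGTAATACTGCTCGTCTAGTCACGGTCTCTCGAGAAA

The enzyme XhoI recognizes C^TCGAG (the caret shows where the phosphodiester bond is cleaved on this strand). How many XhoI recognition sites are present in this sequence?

4

CTCGAG occurs starting at positions 18, 71, 137, 171.
XhoI cuts at 4 sites.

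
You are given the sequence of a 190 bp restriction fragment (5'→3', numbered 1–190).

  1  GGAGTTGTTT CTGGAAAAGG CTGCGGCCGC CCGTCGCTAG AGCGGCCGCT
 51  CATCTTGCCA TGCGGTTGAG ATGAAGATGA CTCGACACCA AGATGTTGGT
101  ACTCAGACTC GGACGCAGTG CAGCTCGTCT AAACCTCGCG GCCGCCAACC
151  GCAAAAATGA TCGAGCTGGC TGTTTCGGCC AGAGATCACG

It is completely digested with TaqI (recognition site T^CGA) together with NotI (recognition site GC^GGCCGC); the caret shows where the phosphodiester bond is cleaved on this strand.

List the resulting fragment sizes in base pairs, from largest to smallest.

TaqI sites (TCGA) start at positions 82, 161.
TaqI cuts after the first base of each site, so after positions 82, 161.
NotI sites (GCGGCCGC) start at positions 23, 42, 138.
NotI cuts after base 2 of each site, so after positions 24, 43, 139.
Combined cut positions: 24, 43, 82, 139, 161.
Linear molecule, 5 cuts → 6 fragments:
  1–24 → 24 bp
  25–43 → 19 bp
  44–82 → 39 bp
  83–139 → 57 bp
  140–161 → 22 bp
  162–190 → 29 bp
Sorted largest to smallest: 57, 39, 29, 24, 22, 19 bp.

57, 39, 29, 24, 22, 19 bp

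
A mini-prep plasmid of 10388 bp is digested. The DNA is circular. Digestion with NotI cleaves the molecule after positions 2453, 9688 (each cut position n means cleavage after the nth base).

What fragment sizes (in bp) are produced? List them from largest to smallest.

7235, 3153 bp

Circular molecule, 2 cuts → 2 fragments:
  9688 − 2453 = 7235 bp
  wrap: 10388 − 9688 + 2453 = 3153 bp
Sorted largest to smallest: 7235, 3153 bp.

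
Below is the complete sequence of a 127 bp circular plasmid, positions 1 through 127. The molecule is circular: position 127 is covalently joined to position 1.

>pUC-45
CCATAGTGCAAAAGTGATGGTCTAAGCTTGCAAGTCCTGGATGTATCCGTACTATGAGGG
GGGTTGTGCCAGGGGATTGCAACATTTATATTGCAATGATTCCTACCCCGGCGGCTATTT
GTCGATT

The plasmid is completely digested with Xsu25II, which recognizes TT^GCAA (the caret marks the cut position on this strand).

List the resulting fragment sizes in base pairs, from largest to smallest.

Xsu25II sites (TTGCAA) start at positions 28, 77, 91.
Xsu25II cuts after base 2 of each site, so after positions 29, 78, 92.
Circular molecule, 3 cuts → 3 fragments:
  30–78 → 49 bp
  79–92 → 14 bp
  93–127 then 1–29 → 35 + 29 = 64 bp
Sorted largest to smallest: 64, 49, 14 bp.

64, 49, 14 bp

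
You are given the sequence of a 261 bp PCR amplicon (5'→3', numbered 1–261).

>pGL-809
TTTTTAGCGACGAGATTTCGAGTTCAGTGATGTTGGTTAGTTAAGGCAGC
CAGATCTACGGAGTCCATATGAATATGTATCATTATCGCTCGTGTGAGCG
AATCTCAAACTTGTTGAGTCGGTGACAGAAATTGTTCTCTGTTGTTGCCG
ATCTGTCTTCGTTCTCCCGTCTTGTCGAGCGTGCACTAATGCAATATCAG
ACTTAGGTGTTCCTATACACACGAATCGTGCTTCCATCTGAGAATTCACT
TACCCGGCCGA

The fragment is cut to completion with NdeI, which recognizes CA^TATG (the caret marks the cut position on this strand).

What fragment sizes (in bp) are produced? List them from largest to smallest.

194, 67 bp

The NdeI site (CATATG) starts at position 66.
NdeI cuts after base 2 of each site, so after position 67.
Linear molecule, 1 cut → 2 fragments:
  1–67 → 67 bp
  68–261 → 194 bp
Sorted largest to smallest: 194, 67 bp.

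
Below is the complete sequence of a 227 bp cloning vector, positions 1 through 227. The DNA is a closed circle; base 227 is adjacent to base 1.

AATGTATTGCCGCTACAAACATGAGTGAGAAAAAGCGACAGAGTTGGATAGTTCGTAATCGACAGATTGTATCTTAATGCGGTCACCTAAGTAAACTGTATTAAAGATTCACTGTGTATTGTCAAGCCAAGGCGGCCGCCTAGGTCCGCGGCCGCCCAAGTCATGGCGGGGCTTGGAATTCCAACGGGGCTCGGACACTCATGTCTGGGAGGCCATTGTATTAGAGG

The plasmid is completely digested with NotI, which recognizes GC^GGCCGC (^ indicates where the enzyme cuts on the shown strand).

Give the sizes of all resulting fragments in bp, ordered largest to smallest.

NotI sites (GCGGCCGC) start at positions 132, 148.
NotI cuts after base 2 of each site, so after positions 133, 149.
Circular molecule, 2 cuts → 2 fragments:
  134–149 → 16 bp
  150–227 then 1–133 → 78 + 133 = 211 bp
Sorted largest to smallest: 211, 16 bp.

211, 16 bp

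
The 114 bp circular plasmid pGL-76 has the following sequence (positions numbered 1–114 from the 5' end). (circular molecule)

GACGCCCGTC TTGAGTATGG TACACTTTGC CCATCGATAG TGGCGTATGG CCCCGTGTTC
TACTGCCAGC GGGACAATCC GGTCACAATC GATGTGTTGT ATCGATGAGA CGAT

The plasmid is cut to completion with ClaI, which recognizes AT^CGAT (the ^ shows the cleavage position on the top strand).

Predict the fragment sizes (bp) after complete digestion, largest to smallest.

55, 46, 13 bp

ClaI sites (ATCGAT) start at positions 33, 88, 101.
ClaI cuts after base 2 of each site, so after positions 34, 89, 102.
Circular molecule, 3 cuts → 3 fragments:
  35–89 → 55 bp
  90–102 → 13 bp
  103–114 then 1–34 → 12 + 34 = 46 bp
Sorted largest to smallest: 55, 46, 13 bp.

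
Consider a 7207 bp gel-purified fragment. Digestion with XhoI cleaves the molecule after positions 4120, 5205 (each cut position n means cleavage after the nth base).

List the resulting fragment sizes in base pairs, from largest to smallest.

4120, 2002, 1085 bp

Linear molecule, 2 cuts → 3 fragments:
  4120 − 0 = 4120 bp
  5205 − 4120 = 1085 bp
  7207 − 5205 = 2002 bp
Sorted largest to smallest: 4120, 2002, 1085 bp.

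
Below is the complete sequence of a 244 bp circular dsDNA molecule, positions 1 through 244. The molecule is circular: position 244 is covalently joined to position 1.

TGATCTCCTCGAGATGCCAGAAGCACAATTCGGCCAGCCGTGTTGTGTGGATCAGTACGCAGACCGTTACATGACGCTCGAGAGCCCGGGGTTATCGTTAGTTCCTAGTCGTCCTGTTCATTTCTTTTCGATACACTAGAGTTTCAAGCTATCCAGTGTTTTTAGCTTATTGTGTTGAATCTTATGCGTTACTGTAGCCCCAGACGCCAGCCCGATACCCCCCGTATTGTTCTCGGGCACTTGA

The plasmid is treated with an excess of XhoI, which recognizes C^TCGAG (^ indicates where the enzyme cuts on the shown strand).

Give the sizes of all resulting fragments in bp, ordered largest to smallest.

175, 69 bp

XhoI sites (CTCGAG) start at positions 8, 77.
XhoI cuts after the first base of each site, so after positions 8, 77.
Circular molecule, 2 cuts → 2 fragments:
  9–77 → 69 bp
  78–244 then 1–8 → 167 + 8 = 175 bp
Sorted largest to smallest: 175, 69 bp.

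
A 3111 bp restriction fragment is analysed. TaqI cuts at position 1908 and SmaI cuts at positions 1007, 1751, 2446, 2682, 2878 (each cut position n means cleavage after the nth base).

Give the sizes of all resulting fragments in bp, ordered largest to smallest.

1007, 744, 538, 236, 233, 196, 157 bp

Combined cut positions (sorted): 1007, 1751, 1908, 2446, 2682, 2878.
Linear molecule, 6 cuts → 7 fragments:
  1007 − 0 = 1007 bp
  1751 − 1007 = 744 bp
  1908 − 1751 = 157 bp
  2446 − 1908 = 538 bp
  2682 − 2446 = 236 bp
  2878 − 2682 = 196 bp
  3111 − 2878 = 233 bp
Sorted largest to smallest: 1007, 744, 538, 236, 233, 196, 157 bp.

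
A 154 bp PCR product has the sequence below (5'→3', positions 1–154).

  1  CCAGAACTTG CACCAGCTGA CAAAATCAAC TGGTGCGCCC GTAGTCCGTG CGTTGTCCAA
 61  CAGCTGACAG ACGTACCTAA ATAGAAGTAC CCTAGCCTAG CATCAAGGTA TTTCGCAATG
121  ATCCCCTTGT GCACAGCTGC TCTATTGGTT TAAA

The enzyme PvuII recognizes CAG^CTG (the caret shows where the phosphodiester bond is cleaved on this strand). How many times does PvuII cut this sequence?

CAGCTG occurs starting at positions 14, 61, 134.
PvuII cuts at 3 sites.

3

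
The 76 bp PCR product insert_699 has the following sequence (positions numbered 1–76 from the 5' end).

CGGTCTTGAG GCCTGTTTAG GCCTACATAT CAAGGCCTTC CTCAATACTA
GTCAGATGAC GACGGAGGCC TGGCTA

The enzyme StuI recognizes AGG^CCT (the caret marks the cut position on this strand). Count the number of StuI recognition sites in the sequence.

AGGCCT occurs starting at positions 9, 19, 33, 66.
StuI cuts at 4 sites.

4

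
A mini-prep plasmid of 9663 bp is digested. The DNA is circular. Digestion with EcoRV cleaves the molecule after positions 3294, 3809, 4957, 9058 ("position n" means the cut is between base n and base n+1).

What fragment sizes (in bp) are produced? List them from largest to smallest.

Circular molecule, 4 cuts → 4 fragments:
  3809 − 3294 = 515 bp
  4957 − 3809 = 1148 bp
  9058 − 4957 = 4101 bp
  wrap: 9663 − 9058 + 3294 = 3899 bp
Sorted largest to smallest: 4101, 3899, 1148, 515 bp.

4101, 3899, 1148, 515 bp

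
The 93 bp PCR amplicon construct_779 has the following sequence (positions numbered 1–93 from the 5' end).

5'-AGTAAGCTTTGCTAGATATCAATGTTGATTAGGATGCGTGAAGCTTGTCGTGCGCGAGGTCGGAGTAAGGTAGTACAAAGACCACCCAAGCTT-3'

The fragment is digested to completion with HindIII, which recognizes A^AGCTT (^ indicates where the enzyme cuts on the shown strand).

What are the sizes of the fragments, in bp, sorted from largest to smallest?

HindIII sites (AAGCTT) start at positions 4, 41, 88.
HindIII cuts after the first base of each site, so after positions 4, 41, 88.
Linear molecule, 3 cuts → 4 fragments:
  1–4 → 4 bp
  5–41 → 37 bp
  42–88 → 47 bp
  89–93 → 5 bp
Sorted largest to smallest: 47, 37, 5, 4 bp.

47, 37, 5, 4 bp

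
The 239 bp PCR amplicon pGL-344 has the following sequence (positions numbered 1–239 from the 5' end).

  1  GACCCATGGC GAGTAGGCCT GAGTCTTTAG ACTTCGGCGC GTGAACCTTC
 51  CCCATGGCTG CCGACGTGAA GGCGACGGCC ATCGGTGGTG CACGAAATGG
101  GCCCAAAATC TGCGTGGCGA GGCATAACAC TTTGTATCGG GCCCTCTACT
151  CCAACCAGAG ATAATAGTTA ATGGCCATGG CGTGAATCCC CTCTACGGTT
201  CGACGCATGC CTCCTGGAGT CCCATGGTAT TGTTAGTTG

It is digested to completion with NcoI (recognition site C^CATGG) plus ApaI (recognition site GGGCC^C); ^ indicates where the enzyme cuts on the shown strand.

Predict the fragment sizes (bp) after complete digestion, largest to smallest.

51, 48, 47, 40, 32, 17, 4 bp

NcoI sites (CCATGG) start at positions 4, 52, 175, 222.
NcoI cuts after the first base of each site, so after positions 4, 52, 175, 222.
ApaI sites (GGGCCC) start at positions 99, 139.
ApaI cuts after base 5 of each site (before the last base), so after positions 103, 143.
Combined cut positions: 4, 52, 103, 143, 175, 222.
Linear molecule, 6 cuts → 7 fragments:
  1–4 → 4 bp
  5–52 → 48 bp
  53–103 → 51 bp
  104–143 → 40 bp
  144–175 → 32 bp
  176–222 → 47 bp
  223–239 → 17 bp
Sorted largest to smallest: 51, 48, 47, 40, 32, 17, 4 bp.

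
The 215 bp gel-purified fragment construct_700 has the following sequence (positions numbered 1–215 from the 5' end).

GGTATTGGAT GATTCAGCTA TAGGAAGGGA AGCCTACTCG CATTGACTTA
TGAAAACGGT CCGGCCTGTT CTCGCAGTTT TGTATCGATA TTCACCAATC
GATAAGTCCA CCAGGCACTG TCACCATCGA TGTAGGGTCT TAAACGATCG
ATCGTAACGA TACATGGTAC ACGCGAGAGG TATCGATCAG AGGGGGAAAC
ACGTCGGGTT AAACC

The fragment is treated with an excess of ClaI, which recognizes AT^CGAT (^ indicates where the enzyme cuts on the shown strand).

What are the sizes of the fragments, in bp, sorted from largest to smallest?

85, 35, 32, 28, 21, 14 bp

ClaI sites (ATCGAT) start at positions 84, 98, 126, 147, 182.
ClaI cuts after base 2 of each site, so after positions 85, 99, 127, 148, 183.
Linear molecule, 5 cuts → 6 fragments:
  1–85 → 85 bp
  86–99 → 14 bp
  100–127 → 28 bp
  128–148 → 21 bp
  149–183 → 35 bp
  184–215 → 32 bp
Sorted largest to smallest: 85, 35, 32, 28, 21, 14 bp.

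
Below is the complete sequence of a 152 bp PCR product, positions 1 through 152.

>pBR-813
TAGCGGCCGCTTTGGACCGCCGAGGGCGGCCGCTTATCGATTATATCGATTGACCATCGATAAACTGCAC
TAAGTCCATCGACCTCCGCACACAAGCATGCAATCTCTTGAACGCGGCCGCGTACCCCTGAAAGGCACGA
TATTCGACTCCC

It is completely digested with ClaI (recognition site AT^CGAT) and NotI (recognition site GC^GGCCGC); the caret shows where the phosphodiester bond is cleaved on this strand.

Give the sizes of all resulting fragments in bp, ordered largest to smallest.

58, 37, 23, 11, 10, 9, 4 bp

ClaI sites (ATCGAT) start at positions 36, 45, 56.
ClaI cuts after base 2 of each site, so after positions 37, 46, 57.
NotI sites (GCGGCCGC) start at positions 3, 26, 114.
NotI cuts after base 2 of each site, so after positions 4, 27, 115.
Combined cut positions: 4, 27, 37, 46, 57, 115.
Linear molecule, 6 cuts → 7 fragments:
  1–4 → 4 bp
  5–27 → 23 bp
  28–37 → 10 bp
  38–46 → 9 bp
  47–57 → 11 bp
  58–115 → 58 bp
  116–152 → 37 bp
Sorted largest to smallest: 58, 37, 23, 11, 10, 9, 4 bp.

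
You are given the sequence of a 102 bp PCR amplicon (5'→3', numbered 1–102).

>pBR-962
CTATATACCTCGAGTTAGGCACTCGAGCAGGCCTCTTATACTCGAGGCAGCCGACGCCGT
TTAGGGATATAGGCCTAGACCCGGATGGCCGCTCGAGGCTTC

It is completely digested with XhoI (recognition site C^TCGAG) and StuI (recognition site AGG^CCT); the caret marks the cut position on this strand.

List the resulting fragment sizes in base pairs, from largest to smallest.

32, 19, 13, 10, 10, 9, 9 bp

XhoI sites (CTCGAG) start at positions 9, 22, 41, 92.
XhoI cuts after the first base of each site, so after positions 9, 22, 41, 92.
StuI sites (AGGCCT) start at positions 29, 71.
StuI cuts after base 3 of each site, so after positions 31, 73.
Combined cut positions: 9, 22, 31, 41, 73, 92.
Linear molecule, 6 cuts → 7 fragments:
  1–9 → 9 bp
  10–22 → 13 bp
  23–31 → 9 bp
  32–41 → 10 bp
  42–73 → 32 bp
  74–92 → 19 bp
  93–102 → 10 bp
Sorted largest to smallest: 32, 19, 13, 10, 10, 9, 9 bp.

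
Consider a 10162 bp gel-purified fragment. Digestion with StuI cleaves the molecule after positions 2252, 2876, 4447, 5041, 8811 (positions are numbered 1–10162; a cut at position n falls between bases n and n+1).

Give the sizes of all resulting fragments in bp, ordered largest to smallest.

Linear molecule, 5 cuts → 6 fragments:
  2252 − 0 = 2252 bp
  2876 − 2252 = 624 bp
  4447 − 2876 = 1571 bp
  5041 − 4447 = 594 bp
  8811 − 5041 = 3770 bp
  10162 − 8811 = 1351 bp
Sorted largest to smallest: 3770, 2252, 1571, 1351, 624, 594 bp.

3770, 2252, 1571, 1351, 624, 594 bp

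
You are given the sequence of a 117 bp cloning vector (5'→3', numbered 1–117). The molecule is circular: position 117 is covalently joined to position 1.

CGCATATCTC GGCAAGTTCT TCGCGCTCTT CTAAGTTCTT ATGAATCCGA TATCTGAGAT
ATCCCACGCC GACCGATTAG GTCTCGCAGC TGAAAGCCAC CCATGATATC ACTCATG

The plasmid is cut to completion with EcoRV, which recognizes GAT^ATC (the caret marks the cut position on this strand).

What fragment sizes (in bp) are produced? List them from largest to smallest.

61, 47, 9 bp

EcoRV sites (GATATC) start at positions 49, 58, 105.
EcoRV cuts after base 3 of each site, so after positions 51, 60, 107.
Circular molecule, 3 cuts → 3 fragments:
  52–60 → 9 bp
  61–107 → 47 bp
  108–117 then 1–51 → 10 + 51 = 61 bp
Sorted largest to smallest: 61, 47, 9 bp.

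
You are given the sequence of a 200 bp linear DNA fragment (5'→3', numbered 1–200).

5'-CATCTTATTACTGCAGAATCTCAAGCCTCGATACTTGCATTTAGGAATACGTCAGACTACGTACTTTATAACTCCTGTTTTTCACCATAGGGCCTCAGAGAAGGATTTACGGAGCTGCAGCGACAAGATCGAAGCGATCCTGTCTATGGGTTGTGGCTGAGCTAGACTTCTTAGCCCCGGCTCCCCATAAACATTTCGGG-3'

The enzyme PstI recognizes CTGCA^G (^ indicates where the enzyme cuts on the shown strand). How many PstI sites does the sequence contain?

CTGCAG occurs starting at positions 11, 115.
PstI cuts at 2 sites.

2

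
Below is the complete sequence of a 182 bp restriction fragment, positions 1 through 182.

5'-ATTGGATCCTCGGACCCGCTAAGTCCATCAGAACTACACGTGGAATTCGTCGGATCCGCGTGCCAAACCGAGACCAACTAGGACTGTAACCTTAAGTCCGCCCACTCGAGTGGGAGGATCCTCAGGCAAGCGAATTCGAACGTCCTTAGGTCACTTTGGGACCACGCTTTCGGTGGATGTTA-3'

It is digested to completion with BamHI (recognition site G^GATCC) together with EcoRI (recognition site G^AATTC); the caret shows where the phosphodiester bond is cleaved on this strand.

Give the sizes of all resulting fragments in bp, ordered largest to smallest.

64, 50, 39, 16, 9, 4 bp

BamHI sites (GGATCC) start at positions 4, 52, 116.
BamHI cuts after the first base of each site, so after positions 4, 52, 116.
EcoRI sites (GAATTC) start at positions 43, 132.
EcoRI cuts after the first base of each site, so after positions 43, 132.
Combined cut positions: 4, 43, 52, 116, 132.
Linear molecule, 5 cuts → 6 fragments:
  1–4 → 4 bp
  5–43 → 39 bp
  44–52 → 9 bp
  53–116 → 64 bp
  117–132 → 16 bp
  133–182 → 50 bp
Sorted largest to smallest: 64, 50, 39, 16, 9, 4 bp.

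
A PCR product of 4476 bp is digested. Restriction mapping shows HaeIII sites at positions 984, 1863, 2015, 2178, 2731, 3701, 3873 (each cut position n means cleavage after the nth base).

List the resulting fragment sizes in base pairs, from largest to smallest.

984, 970, 879, 603, 553, 172, 163, 152 bp

Linear molecule, 7 cuts → 8 fragments:
  984 − 0 = 984 bp
  1863 − 984 = 879 bp
  2015 − 1863 = 152 bp
  2178 − 2015 = 163 bp
  2731 − 2178 = 553 bp
  3701 − 2731 = 970 bp
  3873 − 3701 = 172 bp
  4476 − 3873 = 603 bp
Sorted largest to smallest: 984, 970, 879, 603, 553, 172, 163, 152 bp.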